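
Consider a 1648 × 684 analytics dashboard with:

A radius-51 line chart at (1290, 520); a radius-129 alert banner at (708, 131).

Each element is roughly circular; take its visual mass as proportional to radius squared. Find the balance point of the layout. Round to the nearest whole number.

Weights ∝ r²: line chart 51² = 2601, alert banner 129² = 16641; Σw = 19242.
x-moment: 2601·1290 + 16641·708 = 15137118; centroid 15137118/19242 ≈ 786.67.
y-moment: 2601·520 + 16641·131 = 3532491; centroid 3532491/19242 ≈ 183.58.

(787, 184)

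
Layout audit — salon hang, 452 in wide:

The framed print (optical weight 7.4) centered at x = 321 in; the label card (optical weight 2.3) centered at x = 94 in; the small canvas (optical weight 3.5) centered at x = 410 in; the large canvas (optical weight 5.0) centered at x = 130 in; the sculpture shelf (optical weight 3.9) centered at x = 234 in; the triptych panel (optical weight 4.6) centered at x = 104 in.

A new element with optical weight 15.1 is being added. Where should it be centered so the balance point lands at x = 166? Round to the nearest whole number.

After adding the new element, total weight = 7.4 + 2.3 + 3.5 + 5.0 + 3.9 + 4.6 + 15.1 = 41.8.
x: need Σw·x = 41.8·166 = 6938.8. Existing = 7.4·321 + 2.3·94 + 3.5·410 + 5.0·130 + 3.9·234 + 4.6·104 = 6067.6. Remainder 871.2 / 15.1 ≈ 57.70.

x ≈ 58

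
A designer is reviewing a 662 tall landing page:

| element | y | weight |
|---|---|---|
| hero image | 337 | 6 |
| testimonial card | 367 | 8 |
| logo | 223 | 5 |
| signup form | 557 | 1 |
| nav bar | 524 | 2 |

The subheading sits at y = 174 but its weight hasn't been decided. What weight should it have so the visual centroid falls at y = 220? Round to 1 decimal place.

Existing Σw = 22 (6 + 8 + 5 + 1 + 2); existing moment 6·337 + 8·367 + 5·223 + 1·557 + 2·524 = 7678.
Balance at y = 220 requires (7678 + w·174) / (22 + w) = 220.
So w = (220·22 − 7678)/(174 − 220) = -2838/-46 ≈ 61.70.

w ≈ 61.7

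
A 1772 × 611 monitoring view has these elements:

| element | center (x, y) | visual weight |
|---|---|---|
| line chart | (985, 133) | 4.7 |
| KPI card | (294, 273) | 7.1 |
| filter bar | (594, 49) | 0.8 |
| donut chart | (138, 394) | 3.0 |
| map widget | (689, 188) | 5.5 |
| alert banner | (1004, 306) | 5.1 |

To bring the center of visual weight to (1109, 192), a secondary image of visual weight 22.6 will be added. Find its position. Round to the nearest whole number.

(1664, 132)

New total weight: (4.7 + 7.1 + 0.8 + 3.0 + 5.5 + 5.1) + 22.6 = 48.8.
x: target moment 48.8×1109 = 54119.2; current 4.7·985 + 7.1·294 + 0.8·594 + 3.0·138 + 5.5·689 + 5.1·1004 = 16516.0; the secondary image supplies 37603.2, so x = 37603.2/22.6 ≈ 1663.86.
y: target moment 48.8×192 = 9369.6; current 4.7·133 + 7.1·273 + 0.8·49 + 3.0·394 + 5.5·188 + 5.1·306 = 6379.2; the secondary image supplies 2990.4, so y = 2990.4/22.6 ≈ 132.32.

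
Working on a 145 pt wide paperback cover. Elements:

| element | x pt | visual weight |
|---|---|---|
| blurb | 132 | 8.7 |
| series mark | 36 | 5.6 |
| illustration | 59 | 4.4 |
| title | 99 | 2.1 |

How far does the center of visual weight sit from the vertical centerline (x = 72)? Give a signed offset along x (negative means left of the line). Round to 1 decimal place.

≈ 15.4 pt

Σw = 8.7 + 5.6 + 4.4 + 2.1 = 20.8.
x: (8.7·132 + 5.6·36 + 4.4·59 + 2.1·99) / 20.8 = 1817.5 / 20.8 ≈ 87.38
Against x = 72, that's 87.38 − 72 = 15.38.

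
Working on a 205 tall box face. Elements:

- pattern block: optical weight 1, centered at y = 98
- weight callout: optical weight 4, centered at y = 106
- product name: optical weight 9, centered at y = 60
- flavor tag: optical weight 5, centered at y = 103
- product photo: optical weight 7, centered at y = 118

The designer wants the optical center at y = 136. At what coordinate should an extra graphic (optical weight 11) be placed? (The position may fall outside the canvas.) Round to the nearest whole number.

y ≈ 239

New total weight: (1 + 4 + 9 + 5 + 7) + 11 = 37.
y: need Σw·y = 37·136 = 5032. Existing = 1·98 + 4·106 + 9·60 + 5·103 + 7·118 = 2403. Remainder 2629 / 11 ≈ 239.00.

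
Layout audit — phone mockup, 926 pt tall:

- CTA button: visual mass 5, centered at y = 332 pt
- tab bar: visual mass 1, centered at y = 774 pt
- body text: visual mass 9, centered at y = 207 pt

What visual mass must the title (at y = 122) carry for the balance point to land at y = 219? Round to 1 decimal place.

w ≈ 10.4

Existing Σw = 15 (5 + 1 + 9); existing moment 5·332 + 1·774 + 9·207 = 4297.
Set Σw·y/Σw = 219: (4297 + 122w) = 219·(15 + w).
So w = (219·15 − 4297)/(122 − 219) = -1012/-97 ≈ 10.43.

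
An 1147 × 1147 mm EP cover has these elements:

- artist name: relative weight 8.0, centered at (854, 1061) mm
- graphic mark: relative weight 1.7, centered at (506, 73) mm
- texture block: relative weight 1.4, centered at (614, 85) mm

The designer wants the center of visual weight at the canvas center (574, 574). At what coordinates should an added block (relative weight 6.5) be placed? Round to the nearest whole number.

With the added block, Σw becomes 8.0 + 1.7 + 1.4 + 6.5 = 17.6.
x: need Σw·x = 17.6·574 = 10102.4. Existing = 8.0·854 + 1.7·506 + 1.4·614 = 8551.8. Remainder 1550.6 / 6.5 ≈ 238.55.
y: need Σw·y = 17.6·574 = 10102.4. Existing = 8.0·1061 + 1.7·73 + 1.4·85 = 8731.1. Remainder 1371.3 / 6.5 ≈ 210.97.

(239, 211)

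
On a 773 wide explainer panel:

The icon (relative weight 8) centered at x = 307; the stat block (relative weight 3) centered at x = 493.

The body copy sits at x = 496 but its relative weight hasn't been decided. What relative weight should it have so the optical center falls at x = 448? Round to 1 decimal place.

Existing Σw = 11 (8 + 3); existing moment 8·307 + 3·493 = 3935.
For the centroid to hit 448: (3935 + w·496) / (11 + w) = 448.
So w = (448·11 − 3935)/(496 − 448) = 993/48 ≈ 20.69.

w ≈ 20.7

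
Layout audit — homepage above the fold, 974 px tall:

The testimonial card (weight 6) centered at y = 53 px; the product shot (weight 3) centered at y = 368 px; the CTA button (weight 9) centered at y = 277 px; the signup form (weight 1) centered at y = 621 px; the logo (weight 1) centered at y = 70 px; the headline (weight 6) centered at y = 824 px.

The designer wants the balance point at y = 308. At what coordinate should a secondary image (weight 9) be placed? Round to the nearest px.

After adding the secondary image, total weight = 6 + 3 + 9 + 1 + 1 + 6 + 9 = 35.
Along y: (9550 + 9·y) / 35 = 308 (existing moment 6·53 + 3·368 + 9·277 + 1·621 + 1·70 + 6·824 = 9550) ⇒ y = (10780 − 9550) / 9 ≈ 136.67.

y ≈ 137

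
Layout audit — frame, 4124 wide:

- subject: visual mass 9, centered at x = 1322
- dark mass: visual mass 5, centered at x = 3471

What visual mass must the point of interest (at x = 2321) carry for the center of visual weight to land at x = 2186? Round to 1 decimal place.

w ≈ 10.0

Existing Σw = 14 (9 + 5); existing moment 9·1322 + 5·3471 = 29253.
Set Σw·x/Σw = 2186: (29253 + 2321w) = 2186·(14 + w).
So w = (2186·14 − 29253)/(2321 − 2186) = 1351/135 ≈ 10.01.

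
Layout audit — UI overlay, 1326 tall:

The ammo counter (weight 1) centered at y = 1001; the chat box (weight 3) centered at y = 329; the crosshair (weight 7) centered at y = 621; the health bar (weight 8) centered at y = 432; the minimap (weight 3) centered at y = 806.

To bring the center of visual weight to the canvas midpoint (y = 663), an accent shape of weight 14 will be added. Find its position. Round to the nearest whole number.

New total weight: (1 + 3 + 7 + 8 + 3) + 14 = 36.
Along y: (12209 + 14·y) / 36 = 663 (existing moment 1·1001 + 3·329 + 7·621 + 8·432 + 3·806 = 12209) ⇒ y = (23868 − 12209) / 14 ≈ 832.79.

y ≈ 833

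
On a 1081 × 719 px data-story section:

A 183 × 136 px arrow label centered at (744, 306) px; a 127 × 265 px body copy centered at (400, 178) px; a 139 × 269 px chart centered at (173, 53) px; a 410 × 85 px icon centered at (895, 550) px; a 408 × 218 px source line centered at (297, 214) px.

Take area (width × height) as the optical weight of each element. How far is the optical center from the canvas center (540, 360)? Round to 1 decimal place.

≈ 154.4 px

Areas: arrow label 183·136 = 24888, body copy 127·265 = 33655, chart 139·269 = 37391, icon 410·85 = 34850, source line 408·218 = 88944. Total weight = 219728.
x-moment: 24888·744 + 33655·400 + 37391·173 + 34850·895 + 88944·297 = 96054433; centroid 96054433/219728 ≈ 437.15.
y-moment: 24888·306 + 33655·178 + 37391·53 + 34850·550 + 88944·214 = 53789557; centroid 53789557/219728 ≈ 244.80.
From (540, 360): dx = -102.85, dy = -115.20, so the distance is √(dx²+dy²) ≈ 154.43.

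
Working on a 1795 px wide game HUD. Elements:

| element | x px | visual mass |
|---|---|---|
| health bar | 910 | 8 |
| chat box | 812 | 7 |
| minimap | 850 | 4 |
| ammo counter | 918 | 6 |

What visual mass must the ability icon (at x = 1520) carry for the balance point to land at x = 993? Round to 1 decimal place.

w ≈ 5.6

Fixed elements: Σw = 8 + 7 + 4 + 6 = 25, Σw·x = 8·910 + 7·812 + 4·850 + 6·918 = 21872.
For the centroid to hit 993: (21872 + w·1520) / (25 + w) = 993.
Rearranging, w·(1520 − 993) = 993·25 − 21872 = 2953, so w ≈ 2953/527 = 5.60.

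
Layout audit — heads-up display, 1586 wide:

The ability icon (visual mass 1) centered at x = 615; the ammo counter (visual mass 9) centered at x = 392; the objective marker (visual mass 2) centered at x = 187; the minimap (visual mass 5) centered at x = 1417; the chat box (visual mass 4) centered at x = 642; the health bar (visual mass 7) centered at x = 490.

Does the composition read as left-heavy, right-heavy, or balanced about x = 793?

left-heavy

Total weight = 1 + 9 + 2 + 5 + 4 + 7 = 28.
x: moment 17600 / weight 28 ≈ 628.57
628.6 lies left of the midline 793, so the layout is left-heavy.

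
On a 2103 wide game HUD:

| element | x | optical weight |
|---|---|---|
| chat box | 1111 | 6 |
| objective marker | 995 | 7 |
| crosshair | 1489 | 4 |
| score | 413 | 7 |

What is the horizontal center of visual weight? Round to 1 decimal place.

x ≈ 936.6

Weights sum to 6 + 7 + 4 + 7 = 24.
Σw·x = 6·1111 + 7·995 + 4·1489 + 7·413 = 22478, so x̄ = 22478/24 ≈ 936.58.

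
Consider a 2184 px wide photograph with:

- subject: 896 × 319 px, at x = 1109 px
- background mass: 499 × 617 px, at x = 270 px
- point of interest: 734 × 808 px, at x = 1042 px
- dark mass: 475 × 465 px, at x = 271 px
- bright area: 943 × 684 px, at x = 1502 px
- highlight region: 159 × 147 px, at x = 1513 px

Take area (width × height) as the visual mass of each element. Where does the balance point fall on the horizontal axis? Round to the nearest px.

Areas → weights: subject 896·319 = 285824, background mass 499·617 = 307883, point of interest 734·808 = 593072, dark mass 475·465 = 220875, bright area 943·684 = 645012, highlight region 159·147 = 23373; Σw = 2076039.
x: (285824·1109 + 307883·270 + 593072·1042 + 220875·271 + 645012·1502 + 23373·1513) / 2076039 = 2082116748 / 2076039 ≈ 1002.93

x ≈ 1003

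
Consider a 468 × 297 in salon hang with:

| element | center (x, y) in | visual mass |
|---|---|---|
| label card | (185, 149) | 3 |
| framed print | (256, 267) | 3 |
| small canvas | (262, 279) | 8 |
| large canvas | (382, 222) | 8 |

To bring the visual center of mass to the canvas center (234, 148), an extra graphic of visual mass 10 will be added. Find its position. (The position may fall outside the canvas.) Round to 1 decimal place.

(101.3, -52.0)

New total weight: (3 + 3 + 8 + 8) + 10 = 32.
Along x: (6475 + 10·x) / 32 = 234 (existing moment 3·185 + 3·256 + 8·262 + 8·382 = 6475) ⇒ x = (7488 − 6475) / 10 ≈ 101.30.
Along y: (5256 + 10·y) / 32 = 148 (existing moment 3·149 + 3·267 + 8·279 + 8·222 = 5256) ⇒ y = (4736 − 5256) / 10 ≈ -52.00.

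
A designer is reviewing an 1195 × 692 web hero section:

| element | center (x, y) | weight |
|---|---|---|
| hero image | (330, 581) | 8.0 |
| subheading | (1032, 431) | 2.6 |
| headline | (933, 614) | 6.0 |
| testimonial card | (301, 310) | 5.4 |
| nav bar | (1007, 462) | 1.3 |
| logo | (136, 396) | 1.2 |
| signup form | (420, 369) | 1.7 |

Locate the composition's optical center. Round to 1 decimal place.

(562.3, 489.7)

Weights sum to 8.0 + 2.6 + 6.0 + 5.4 + 1.3 + 1.2 + 1.7 = 26.2.
x: (8.0·330 + 2.6·1032 + 6.0·933 + 5.4·301 + 1.3·1007 + 1.2·136 + 1.7·420) / 26.2 = 14732.9 / 26.2 ≈ 562.32
y: (8.0·581 + 2.6·431 + 6.0·614 + 5.4·310 + 1.3·462 + 1.2·396 + 1.7·369) / 26.2 = 12829.7 / 26.2 ≈ 489.68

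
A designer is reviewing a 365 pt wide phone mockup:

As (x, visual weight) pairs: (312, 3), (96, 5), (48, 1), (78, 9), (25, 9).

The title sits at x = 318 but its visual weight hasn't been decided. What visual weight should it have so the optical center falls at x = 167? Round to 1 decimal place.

w ≈ 14.0

Existing Σw = 27 (3 + 5 + 1 + 9 + 9); existing moment 3·312 + 5·96 + 1·48 + 9·78 + 9·25 = 2391.
Balance at x = 167 requires (2391 + w·318) / (27 + w) = 167.
Rearranging, w·(318 − 167) = 167·27 − 2391 = 2118, so w ≈ 2118/151 = 14.03.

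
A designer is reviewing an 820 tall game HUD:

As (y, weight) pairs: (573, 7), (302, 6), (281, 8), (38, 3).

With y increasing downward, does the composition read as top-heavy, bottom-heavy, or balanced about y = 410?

Σw = 7 + 6 + 8 + 3 = 24.
Σw·y = 7·573 + 6·302 + 8·281 + 3·38 = 8185, so ȳ = 8185/24 ≈ 341.04.
341.0 lies above (smaller y than) the midline 410, so the layout is top-heavy.

top-heavy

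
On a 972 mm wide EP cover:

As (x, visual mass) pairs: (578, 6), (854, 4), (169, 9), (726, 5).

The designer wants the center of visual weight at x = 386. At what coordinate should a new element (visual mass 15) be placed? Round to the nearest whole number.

With the new element, Σw becomes 6 + 4 + 9 + 5 + 15 = 39.
x: target moment 39×386 = 15054; current 6·578 + 4·854 + 9·169 + 5·726 = 12035; the new element supplies 3019, so x = 3019/15 ≈ 201.27.

x ≈ 201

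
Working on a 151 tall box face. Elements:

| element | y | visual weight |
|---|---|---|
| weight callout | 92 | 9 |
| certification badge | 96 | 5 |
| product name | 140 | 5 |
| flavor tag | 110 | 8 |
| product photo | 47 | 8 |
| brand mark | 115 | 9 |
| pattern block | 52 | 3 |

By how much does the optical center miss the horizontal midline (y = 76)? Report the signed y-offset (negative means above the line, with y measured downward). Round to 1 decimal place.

≈ 18.8

Weights sum to 9 + 5 + 5 + 8 + 8 + 9 + 3 = 47.
Σw·y = 4455; ȳ = 4455/47 ≈ 94.79.
Against y = 76, that's 94.79 − 76 = 18.79.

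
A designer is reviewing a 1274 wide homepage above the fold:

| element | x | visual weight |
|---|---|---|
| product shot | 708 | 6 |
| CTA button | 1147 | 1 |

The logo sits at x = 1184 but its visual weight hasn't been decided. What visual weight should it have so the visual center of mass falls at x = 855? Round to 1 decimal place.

Existing Σw = 7 (6 + 1); existing moment 6·708 + 1·1147 = 5395.
Set Σw·x/Σw = 855: (5395 + 1184w) = 855·(7 + w).
Solving: w = (855·7 − 5395) / (1184 − 855) = 590 / 329 ≈ 1.79.

w ≈ 1.8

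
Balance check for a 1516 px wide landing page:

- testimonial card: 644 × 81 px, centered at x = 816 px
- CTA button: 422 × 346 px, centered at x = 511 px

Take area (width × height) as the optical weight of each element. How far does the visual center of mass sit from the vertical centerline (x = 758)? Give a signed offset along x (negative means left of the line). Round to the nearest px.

Areas: testimonial card 644·81 = 52164, CTA button 422·346 = 146012. Total weight = 198176.
x-moment: 52164·816 + 146012·511 = 117177956; centroid 117177956/198176 ≈ 591.28.
Difference: 591.28 − 758 ≈ -166.72.

≈ -167 px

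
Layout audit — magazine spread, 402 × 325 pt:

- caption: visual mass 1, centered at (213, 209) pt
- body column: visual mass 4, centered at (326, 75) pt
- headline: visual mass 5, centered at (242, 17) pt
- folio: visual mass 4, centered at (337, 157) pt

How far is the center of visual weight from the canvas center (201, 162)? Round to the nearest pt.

≈ 117 pt

Weights sum to 1 + 4 + 5 + 4 = 14.
x-moment: 1·213 + 4·326 + 5·242 + 4·337 = 4075; centroid 4075/14 ≈ 291.07.
y-moment: 1·209 + 4·75 + 5·17 + 4·157 = 1222; centroid 1222/14 ≈ 87.29.
Offset from (201, 162): Δx ≈ 90.07, Δy ≈ -74.71; distance = √(Δx² + Δy²) ≈ 117.03.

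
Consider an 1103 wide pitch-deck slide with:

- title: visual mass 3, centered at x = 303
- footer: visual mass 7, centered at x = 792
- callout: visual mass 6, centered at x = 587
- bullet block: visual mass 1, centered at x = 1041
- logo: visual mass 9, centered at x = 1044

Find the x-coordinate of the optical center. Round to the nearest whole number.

x ≈ 785

Weights sum to 3 + 7 + 6 + 1 + 9 = 26.
Σw·x = 3·303 + 7·792 + 6·587 + 1·1041 + 9·1044 = 20412, so x̄ = 20412/26 ≈ 785.08.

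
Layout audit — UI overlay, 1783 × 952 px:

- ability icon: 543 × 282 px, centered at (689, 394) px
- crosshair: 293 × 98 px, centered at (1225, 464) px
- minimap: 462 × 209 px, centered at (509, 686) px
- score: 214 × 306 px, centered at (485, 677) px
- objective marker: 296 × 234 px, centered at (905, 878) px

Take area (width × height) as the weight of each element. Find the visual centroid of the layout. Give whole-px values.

(688, 593)

Areas: ability icon 543·282 = 153126, crosshair 293·98 = 28714, minimap 462·209 = 96558, score 214·306 = 65484, objective marker 296·234 = 69264. Total weight = 413146.
x-moment: 153126·689 + 28714·1225 + 96558·509 + 65484·485 + 69264·905 = 284270146; centroid 284270146/413146 ≈ 688.06.
y-moment: 153126·394 + 28714·464 + 96558·686 + 65484·677 + 69264·878 = 245040188; centroid 245040188/413146 ≈ 593.11.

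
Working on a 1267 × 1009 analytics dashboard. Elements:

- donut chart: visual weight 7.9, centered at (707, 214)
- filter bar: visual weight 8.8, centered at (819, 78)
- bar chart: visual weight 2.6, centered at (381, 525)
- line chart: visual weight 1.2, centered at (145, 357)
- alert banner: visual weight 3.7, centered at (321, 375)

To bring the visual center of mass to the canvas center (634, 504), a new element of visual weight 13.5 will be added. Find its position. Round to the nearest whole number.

After adding the new element, total weight = 7.9 + 8.8 + 2.6 + 1.2 + 3.7 + 13.5 = 37.7.
x: need Σw·x = 37.7·634 = 23901.8. Existing = 7.9·707 + 8.8·819 + 2.6·381 + 1.2·145 + 3.7·321 = 15144.8. Remainder 8757.0 / 13.5 ≈ 648.67.
y: need Σw·y = 37.7·504 = 19000.8. Existing = 7.9·214 + 8.8·78 + 2.6·525 + 1.2·357 + 3.7·375 = 5557.9. Remainder 13442.9 / 13.5 ≈ 995.77.

(649, 996)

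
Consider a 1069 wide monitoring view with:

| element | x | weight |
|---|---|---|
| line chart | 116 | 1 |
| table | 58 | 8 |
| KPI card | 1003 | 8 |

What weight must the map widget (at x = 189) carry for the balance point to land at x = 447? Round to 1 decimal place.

Known weights sum to 1 + 8 + 8 = 17; their moment is 1·116 + 8·58 + 8·1003 = 8604.
Set Σw·x/Σw = 447: (8604 + 189w) = 447·(17 + w).
Solving: w = (447·17 − 8604) / (189 − 447) = -1005 / -258 ≈ 3.90.

w ≈ 3.9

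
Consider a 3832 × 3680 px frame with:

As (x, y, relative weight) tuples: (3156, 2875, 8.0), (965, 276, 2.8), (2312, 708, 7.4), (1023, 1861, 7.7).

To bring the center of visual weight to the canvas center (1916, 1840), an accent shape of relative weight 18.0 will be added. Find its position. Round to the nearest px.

(1732, 2080)

With the accent shape, Σw becomes 8.0 + 2.8 + 7.4 + 7.7 + 18.0 = 43.9.
x: need Σw·x = 43.9·1916 = 84112.4. Existing = 8.0·3156 + 2.8·965 + 7.4·2312 + 7.7·1023 = 52935.9. Remainder 31176.5 / 18.0 ≈ 1732.03.
y: need Σw·y = 43.9·1840 = 80776.0. Existing = 8.0·2875 + 2.8·276 + 7.4·708 + 7.7·1861 = 43341.7. Remainder 37434.3 / 18.0 ≈ 2079.68.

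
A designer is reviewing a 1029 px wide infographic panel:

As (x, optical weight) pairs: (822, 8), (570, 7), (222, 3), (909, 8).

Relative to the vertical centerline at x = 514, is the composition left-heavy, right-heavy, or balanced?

right-heavy

Total weight = 8 + 7 + 3 + 8 = 26.
x: (8·822 + 7·570 + 3·222 + 8·909) / 26 = 18504 / 26 ≈ 711.69
Since 711.7 is right of 514, the composition reads right-heavy.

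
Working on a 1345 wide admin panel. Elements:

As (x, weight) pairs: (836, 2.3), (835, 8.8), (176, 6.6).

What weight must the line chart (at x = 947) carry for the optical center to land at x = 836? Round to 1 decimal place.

Known weights sum to 2.3 + 8.8 + 6.6 = 17.7; their moment is 2.3·836 + 8.8·835 + 6.6·176 = 10432.4.
Set Σw·x/Σw = 836: (10432.4 + 947w) = 836·(17.7 + w).
So w = (836·17.7 − 10432.4)/(947 − 836) = 4364.8/111 ≈ 39.32.

w ≈ 39.3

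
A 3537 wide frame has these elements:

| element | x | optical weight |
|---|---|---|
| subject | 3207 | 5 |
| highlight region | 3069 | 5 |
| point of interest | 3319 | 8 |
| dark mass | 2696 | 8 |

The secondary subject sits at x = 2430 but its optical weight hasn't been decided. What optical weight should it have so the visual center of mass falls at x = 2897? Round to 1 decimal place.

Known weights sum to 5 + 5 + 8 + 8 = 26; their moment is 5·3207 + 5·3069 + 8·3319 + 8·2696 = 79500.
For the centroid to hit 2897: (79500 + w·2430) / (26 + w) = 2897.
Rearranging, w·(2430 − 2897) = 2897·26 − 79500 = -4178, so w ≈ -4178/-467 = 8.95.

w ≈ 8.9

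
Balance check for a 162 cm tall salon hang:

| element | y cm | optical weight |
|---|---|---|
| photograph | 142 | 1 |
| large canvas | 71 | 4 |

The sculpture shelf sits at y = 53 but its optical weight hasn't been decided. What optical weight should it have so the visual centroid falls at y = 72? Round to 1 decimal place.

Known weights sum to 1 + 4 = 5; their moment is 1·142 + 4·71 = 426.
Set Σw·y/Σw = 72: (426 + 53w) = 72·(5 + w).
Rearranging, w·(53 − 72) = 72·5 − 426 = -66, so w ≈ -66/-19 = 3.47.

w ≈ 3.5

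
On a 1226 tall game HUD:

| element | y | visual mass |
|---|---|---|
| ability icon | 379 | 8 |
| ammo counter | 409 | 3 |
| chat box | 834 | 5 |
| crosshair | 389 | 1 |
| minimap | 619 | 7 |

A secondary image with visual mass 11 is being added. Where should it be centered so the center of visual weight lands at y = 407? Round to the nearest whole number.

After adding the secondary image, total weight = 8 + 3 + 5 + 1 + 7 + 11 = 35.
y: target moment 35×407 = 14245; current 8·379 + 3·409 + 5·834 + 1·389 + 7·619 = 13151; the secondary image supplies 1094, so y = 1094/11 ≈ 99.45.

y ≈ 99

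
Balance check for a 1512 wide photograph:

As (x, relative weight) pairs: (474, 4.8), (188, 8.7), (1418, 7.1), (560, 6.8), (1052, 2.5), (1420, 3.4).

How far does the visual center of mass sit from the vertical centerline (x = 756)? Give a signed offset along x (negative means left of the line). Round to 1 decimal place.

≈ 2.1

Total weight = 4.8 + 8.7 + 7.1 + 6.8 + 2.5 + 3.4 = 33.3.
x: moment 25244.6 / weight 33.3 ≈ 758.10
Difference: 758.10 − 756 ≈ 2.10.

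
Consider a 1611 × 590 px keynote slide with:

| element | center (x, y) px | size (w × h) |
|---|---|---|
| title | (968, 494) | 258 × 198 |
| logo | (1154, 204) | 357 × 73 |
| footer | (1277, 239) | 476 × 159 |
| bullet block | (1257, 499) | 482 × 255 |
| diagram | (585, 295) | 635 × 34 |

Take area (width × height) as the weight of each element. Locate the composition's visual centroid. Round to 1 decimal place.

(1154.6, 391.3)

Taking area as weight: title 258·198 = 51084, logo 357·73 = 26061, footer 476·159 = 75684, bullet block 482·255 = 122910, diagram 635·34 = 21590. Sum 297329.
Σw·x = 51084·968 + 26061·1154 + 75684·1277 + 122910·1257 + 21590·585 = 343300194, so x̄ = 343300194/297329 ≈ 1154.61.
Σw·y = 51084·494 + 26061·204 + 75684·239 + 122910·499 + 21590·295 = 116341556, so ȳ = 116341556/297329 ≈ 391.29.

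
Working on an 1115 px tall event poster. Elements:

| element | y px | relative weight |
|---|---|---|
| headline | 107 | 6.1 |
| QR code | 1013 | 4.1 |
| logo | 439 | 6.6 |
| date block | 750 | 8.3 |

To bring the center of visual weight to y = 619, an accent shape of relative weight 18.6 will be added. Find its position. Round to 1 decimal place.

After adding the accent shape, total weight = 6.1 + 4.1 + 6.6 + 8.3 + 18.6 = 43.7.
Along y: (13928.4 + 18.6·y) / 43.7 = 619 (existing moment 6.1·107 + 4.1·1013 + 6.6·439 + 8.3·750 = 13928.4) ⇒ y = (27050.3 − 13928.4) / 18.6 ≈ 705.48.

y ≈ 705.5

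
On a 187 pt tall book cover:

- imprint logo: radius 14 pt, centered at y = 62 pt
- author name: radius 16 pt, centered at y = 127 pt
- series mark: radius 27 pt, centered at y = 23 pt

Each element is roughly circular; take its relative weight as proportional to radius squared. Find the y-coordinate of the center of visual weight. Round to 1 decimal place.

y ≈ 52.0

Weights ∝ r²: imprint logo 14² = 196, author name 16² = 256, series mark 27² = 729; Σw = 1181.
Σw·y = 196·62 + 256·127 + 729·23 = 61431, so ȳ = 61431/1181 ≈ 52.02.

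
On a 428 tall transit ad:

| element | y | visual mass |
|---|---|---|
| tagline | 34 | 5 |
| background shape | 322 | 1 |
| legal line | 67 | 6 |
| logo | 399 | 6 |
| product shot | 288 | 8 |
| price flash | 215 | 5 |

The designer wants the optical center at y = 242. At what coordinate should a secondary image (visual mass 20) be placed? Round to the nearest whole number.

y ≈ 284

After adding the secondary image, total weight = 5 + 1 + 6 + 6 + 8 + 5 + 20 = 51.
y: need Σw·y = 51·242 = 12342. Existing = 5·34 + 1·322 + 6·67 + 6·399 + 8·288 + 5·215 = 6667. Remainder 5675 / 20 ≈ 283.75.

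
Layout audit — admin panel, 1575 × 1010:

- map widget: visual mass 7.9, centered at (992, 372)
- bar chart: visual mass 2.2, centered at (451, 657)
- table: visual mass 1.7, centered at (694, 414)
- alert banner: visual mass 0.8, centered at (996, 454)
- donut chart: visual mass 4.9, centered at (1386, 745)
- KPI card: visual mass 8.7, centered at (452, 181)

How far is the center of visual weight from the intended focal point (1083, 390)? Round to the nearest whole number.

Weights sum to 7.9 + 2.2 + 1.7 + 0.8 + 4.9 + 8.7 = 26.2.
x-moment: 7.9·992 + 2.2·451 + 1.7·694 + 0.8·996 + 4.9·1386 + 8.7·452 = 21529.4; centroid 21529.4/26.2 ≈ 821.73.
y-moment: 7.9·372 + 2.2·657 + 1.7·414 + 0.8·454 + 4.9·745 + 8.7·181 = 10676.4; centroid 10676.4/26.2 ≈ 407.50.
Offset from (1083, 390): Δx ≈ -261.27, Δy ≈ 17.50; distance = √(Δx² + Δy²) ≈ 261.85.

≈ 262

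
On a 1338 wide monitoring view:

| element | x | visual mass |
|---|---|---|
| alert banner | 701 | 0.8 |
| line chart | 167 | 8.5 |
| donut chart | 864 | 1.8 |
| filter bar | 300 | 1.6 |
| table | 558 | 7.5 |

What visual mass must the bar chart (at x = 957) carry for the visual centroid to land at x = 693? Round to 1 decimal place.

w ≈ 22.0

Existing Σw = 20.2 (0.8 + 8.5 + 1.8 + 1.6 + 7.5); existing moment 0.8·701 + 8.5·167 + 1.8·864 + 1.6·300 + 7.5·558 = 8200.5.
Balance at x = 693 requires (8200.5 + w·957) / (20.2 + w) = 693.
So w = (693·20.2 − 8200.5)/(957 − 693) = 5798.1/264 ≈ 21.96.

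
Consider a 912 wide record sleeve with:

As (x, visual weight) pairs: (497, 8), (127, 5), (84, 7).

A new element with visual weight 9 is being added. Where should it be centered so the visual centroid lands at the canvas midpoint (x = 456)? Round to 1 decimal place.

x ≈ 891.7

New total weight: (8 + 5 + 7) + 9 = 29.
x: target moment 29×456 = 13224; current 8·497 + 5·127 + 7·84 = 5199; the new element supplies 8025, so x = 8025/9 ≈ 891.67.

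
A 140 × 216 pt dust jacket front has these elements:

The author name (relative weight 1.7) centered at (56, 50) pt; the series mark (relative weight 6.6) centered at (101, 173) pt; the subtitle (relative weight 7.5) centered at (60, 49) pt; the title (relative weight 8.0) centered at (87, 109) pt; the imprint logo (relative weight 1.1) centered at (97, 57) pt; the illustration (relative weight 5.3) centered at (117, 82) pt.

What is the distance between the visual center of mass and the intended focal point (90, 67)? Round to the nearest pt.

Weights sum to 1.7 + 6.6 + 7.5 + 8.0 + 1.1 + 5.3 = 30.2.
x: (1.7·56 + 6.6·101 + 7.5·60 + 8.0·87 + 1.1·97 + 5.3·117) / 30.2 = 2634.6 / 30.2 ≈ 87.24
y: (1.7·50 + 6.6·173 + 7.5·49 + 8.0·109 + 1.1·57 + 5.3·82) / 30.2 = 2963.6 / 30.2 ≈ 98.13
Relative to (90, 67): Δ = (-2.76, 31.13); |Δ| = √(-2.76² + 31.13²) ≈ 31.25.

≈ 31 pt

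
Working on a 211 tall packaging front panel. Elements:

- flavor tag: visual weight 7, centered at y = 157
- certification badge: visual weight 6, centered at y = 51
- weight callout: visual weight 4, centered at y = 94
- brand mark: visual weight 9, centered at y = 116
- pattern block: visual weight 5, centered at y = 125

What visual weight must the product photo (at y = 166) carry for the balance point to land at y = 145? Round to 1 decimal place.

Existing Σw = 31 (7 + 6 + 4 + 9 + 5); existing moment 7·157 + 6·51 + 4·94 + 9·116 + 5·125 = 3450.
For the centroid to hit 145: (3450 + w·166) / (31 + w) = 145.
Rearranging, w·(166 − 145) = 145·31 − 3450 = 1045, so w ≈ 1045/21 = 49.76.

w ≈ 49.8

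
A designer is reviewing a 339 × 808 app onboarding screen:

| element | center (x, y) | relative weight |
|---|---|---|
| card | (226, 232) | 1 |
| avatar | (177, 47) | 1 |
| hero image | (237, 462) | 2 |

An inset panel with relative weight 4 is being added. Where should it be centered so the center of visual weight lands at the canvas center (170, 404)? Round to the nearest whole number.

New total weight: (1 + 1 + 2) + 4 = 8.
x: need Σw·x = 8·170 = 1360. Existing = 1·226 + 1·177 + 2·237 = 877. Remainder 483 / 4 ≈ 120.75.
y: need Σw·y = 8·404 = 3232. Existing = 1·232 + 1·47 + 2·462 = 1203. Remainder 2029 / 4 ≈ 507.25.

(121, 507)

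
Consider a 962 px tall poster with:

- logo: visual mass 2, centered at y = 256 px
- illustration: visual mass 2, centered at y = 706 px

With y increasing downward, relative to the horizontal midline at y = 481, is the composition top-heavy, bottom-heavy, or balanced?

Weights sum to 2 + 2 = 4.
y: (2·256 + 2·706) / 4 = 1924 / 4 ≈ 481.00
The centroid 481.00 matches the midline at 481, so the layout is balanced.

balanced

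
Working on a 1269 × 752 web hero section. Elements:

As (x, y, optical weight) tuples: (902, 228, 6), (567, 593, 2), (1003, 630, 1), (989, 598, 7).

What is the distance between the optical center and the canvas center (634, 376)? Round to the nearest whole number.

≈ 283

Weights sum to 6 + 2 + 1 + 7 = 16.
Σw·x = 6·902 + 2·567 + 1·1003 + 7·989 = 14472, so x̄ = 14472/16 ≈ 904.50.
Σw·y = 6·228 + 2·593 + 1·630 + 7·598 = 7370, so ȳ = 7370/16 ≈ 460.62.
From (634, 376): dx = 270.50, dy = 84.62, so the distance is √(dx²+dy²) ≈ 283.43.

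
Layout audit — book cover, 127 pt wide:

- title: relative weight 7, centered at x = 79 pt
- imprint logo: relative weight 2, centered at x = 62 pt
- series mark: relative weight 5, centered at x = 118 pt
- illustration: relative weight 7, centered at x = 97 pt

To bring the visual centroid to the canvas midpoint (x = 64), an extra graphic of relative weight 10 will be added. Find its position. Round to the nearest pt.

New total weight: (7 + 2 + 5 + 7) + 10 = 31.
x: target moment 31×64 = 1984; current 7·79 + 2·62 + 5·118 + 7·97 = 1946; the extra graphic supplies 38, so x = 38/10 ≈ 3.80.

x ≈ 4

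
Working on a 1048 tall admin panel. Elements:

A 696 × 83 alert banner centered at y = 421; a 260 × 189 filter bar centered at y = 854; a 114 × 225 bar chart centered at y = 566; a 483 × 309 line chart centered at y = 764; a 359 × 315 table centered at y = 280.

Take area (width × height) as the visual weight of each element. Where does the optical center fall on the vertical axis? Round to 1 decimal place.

Areas: alert banner 696·83 = 57768, filter bar 260·189 = 49140, bar chart 114·225 = 25650, line chart 483·309 = 149247, table 359·315 = 113085. Total weight = 394890.
y-moment: 57768·421 + 49140·854 + 25650·566 + 149247·764 + 113085·280 = 226492296; centroid 226492296/394890 ≈ 573.56.

y ≈ 573.6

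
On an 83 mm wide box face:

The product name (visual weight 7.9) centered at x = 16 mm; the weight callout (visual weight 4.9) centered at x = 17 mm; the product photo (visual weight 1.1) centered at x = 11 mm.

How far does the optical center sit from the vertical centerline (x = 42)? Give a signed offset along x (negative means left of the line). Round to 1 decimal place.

Weights sum to 7.9 + 4.9 + 1.1 = 13.9.
x-moment: 7.9·16 + 4.9·17 + 1.1·11 = 221.8; centroid 221.8/13.9 ≈ 15.96.
Difference: 15.96 − 42 ≈ -26.04.

≈ -26.0 mm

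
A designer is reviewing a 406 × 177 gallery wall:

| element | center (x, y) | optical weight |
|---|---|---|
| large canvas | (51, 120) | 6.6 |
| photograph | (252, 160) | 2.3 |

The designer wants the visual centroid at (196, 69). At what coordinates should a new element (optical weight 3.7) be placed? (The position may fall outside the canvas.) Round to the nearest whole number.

(420, -79)

After adding the new element, total weight = 6.6 + 2.3 + 3.7 = 12.6.
Along x: (916.2 + 3.7·x) / 12.6 = 196 (existing moment 6.6·51 + 2.3·252 = 916.2) ⇒ x = (2469.6 − 916.2) / 3.7 ≈ 419.84.
Along y: (1160.0 + 3.7·y) / 12.6 = 69 (existing moment 6.6·120 + 2.3·160 = 1160.0) ⇒ y = (869.4 − 1160.0) / 3.7 ≈ -78.54.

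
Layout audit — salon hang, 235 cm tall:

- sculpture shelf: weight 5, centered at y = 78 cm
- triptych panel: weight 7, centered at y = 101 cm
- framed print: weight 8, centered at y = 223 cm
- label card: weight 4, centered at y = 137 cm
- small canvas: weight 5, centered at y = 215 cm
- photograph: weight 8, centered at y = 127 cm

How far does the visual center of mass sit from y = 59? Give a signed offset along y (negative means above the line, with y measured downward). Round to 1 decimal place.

≈ 90.2 cm

Total weight = 5 + 7 + 8 + 4 + 5 + 8 = 37.
Σw·y = 5520; ȳ = 5520/37 ≈ 149.19.
Offset from y = 59: 149.19 − 59 ≈ 90.19.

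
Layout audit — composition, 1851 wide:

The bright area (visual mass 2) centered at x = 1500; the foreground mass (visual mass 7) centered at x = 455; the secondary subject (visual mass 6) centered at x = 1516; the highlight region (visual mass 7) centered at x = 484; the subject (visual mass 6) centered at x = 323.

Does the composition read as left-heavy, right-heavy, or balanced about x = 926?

Σw = 2 + 7 + 6 + 7 + 6 = 28.
Σw·x = 2·1500 + 7·455 + 6·1516 + 7·484 + 6·323 = 20607, so x̄ = 20607/28 ≈ 735.96.
Since 736.0 is left of 926, the composition reads left-heavy.

left-heavy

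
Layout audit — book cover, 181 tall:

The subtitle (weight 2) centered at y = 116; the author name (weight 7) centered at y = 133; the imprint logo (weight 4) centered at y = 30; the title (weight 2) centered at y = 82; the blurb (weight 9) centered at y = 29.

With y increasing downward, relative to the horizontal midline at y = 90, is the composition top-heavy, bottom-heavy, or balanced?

Σw = 2 + 7 + 4 + 2 + 9 = 24.
y: (2·116 + 7·133 + 4·30 + 2·82 + 9·29) / 24 = 1708 / 24 ≈ 71.17
Since 71.2 is above (smaller y than) 90, the composition reads top-heavy.

top-heavy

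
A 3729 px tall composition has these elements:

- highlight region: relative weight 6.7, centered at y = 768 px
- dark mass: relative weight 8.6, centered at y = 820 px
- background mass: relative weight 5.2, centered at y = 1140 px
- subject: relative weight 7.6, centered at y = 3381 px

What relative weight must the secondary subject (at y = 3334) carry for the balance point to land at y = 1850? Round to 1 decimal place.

w ≈ 5.5

Existing Σw = 28.1 (6.7 + 8.6 + 5.2 + 7.6); existing moment 6.7·768 + 8.6·820 + 5.2·1140 + 7.6·3381 = 43821.2.
Balance at y = 1850 requires (43821.2 + w·3334) / (28.1 + w) = 1850.
Rearranging, w·(3334 − 1850) = 1850·28.1 − 43821.2 = 8163.8, so w ≈ 8163.8/1484 = 5.50.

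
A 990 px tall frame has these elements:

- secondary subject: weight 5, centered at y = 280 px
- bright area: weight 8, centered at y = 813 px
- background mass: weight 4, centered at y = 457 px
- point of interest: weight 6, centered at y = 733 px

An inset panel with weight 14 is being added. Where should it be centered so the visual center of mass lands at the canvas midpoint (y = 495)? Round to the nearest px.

With the inset panel, Σw becomes 5 + 8 + 4 + 6 + 14 = 37.
Along y: (14130 + 14·y) / 37 = 495 (existing moment 5·280 + 8·813 + 4·457 + 6·733 = 14130) ⇒ y = (18315 − 14130) / 14 ≈ 298.93.

y ≈ 299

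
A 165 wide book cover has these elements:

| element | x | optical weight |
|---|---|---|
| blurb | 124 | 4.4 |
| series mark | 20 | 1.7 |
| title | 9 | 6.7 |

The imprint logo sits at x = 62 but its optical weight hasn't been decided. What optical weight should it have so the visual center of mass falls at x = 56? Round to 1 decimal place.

w ≈ 12.8

Existing Σw = 12.8 (4.4 + 1.7 + 6.7); existing moment 4.4·124 + 1.7·20 + 6.7·9 = 639.9.
Balance at x = 56 requires (639.9 + w·62) / (12.8 + w) = 56.
Rearranging, w·(62 − 56) = 56·12.8 − 639.9 = 76.9, so w ≈ 76.9/6 = 12.82.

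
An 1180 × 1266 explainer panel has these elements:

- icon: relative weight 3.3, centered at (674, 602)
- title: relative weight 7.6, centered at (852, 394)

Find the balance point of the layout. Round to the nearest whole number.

Weights sum to 3.3 + 7.6 = 10.9.
x: (3.3·674 + 7.6·852) / 10.9 = 8699.4 / 10.9 ≈ 798.11
y: (3.3·602 + 7.6·394) / 10.9 = 4981.0 / 10.9 ≈ 456.97

(798, 457)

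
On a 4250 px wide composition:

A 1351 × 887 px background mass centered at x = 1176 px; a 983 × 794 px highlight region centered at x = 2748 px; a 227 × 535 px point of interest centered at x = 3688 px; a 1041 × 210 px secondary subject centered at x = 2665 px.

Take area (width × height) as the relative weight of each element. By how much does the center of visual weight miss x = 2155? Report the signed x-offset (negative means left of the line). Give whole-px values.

Taking area as weight: background mass 1351·887 = 1198337, highlight region 983·794 = 780502, point of interest 227·535 = 121445, secondary subject 1041·210 = 218610. Sum 2318894.
Σw·x = 1198337·1176 + 780502·2748 + 121445·3688 + 218610·2665 = 4584548618, so x̄ = 4584548618/2318894 ≈ 1977.04.
Difference: 1977.04 − 2155 ≈ -177.96.

≈ -178 px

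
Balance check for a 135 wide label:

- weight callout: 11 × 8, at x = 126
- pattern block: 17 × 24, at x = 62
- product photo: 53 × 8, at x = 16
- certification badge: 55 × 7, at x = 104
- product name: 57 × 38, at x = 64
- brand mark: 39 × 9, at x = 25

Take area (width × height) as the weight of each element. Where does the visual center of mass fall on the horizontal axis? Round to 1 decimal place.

Taking area as weight: weight callout 11·8 = 88, pattern block 17·24 = 408, product photo 53·8 = 424, certification badge 55·7 = 385, product name 57·38 = 2166, brand mark 39·9 = 351. Sum 3822.
Σw·x = 230607; x̄ = 230607/3822 ≈ 60.34.

x ≈ 60.3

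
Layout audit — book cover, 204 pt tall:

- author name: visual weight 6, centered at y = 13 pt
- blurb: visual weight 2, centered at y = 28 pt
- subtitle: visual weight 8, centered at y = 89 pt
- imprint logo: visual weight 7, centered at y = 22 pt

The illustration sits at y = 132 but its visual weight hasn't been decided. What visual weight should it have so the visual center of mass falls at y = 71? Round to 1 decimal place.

Known weights sum to 6 + 2 + 8 + 7 = 23; their moment is 6·13 + 2·28 + 8·89 + 7·22 = 1000.
For the centroid to hit 71: (1000 + w·132) / (23 + w) = 71.
Rearranging, w·(132 − 71) = 71·23 − 1000 = 633, so w ≈ 633/61 = 10.38.

w ≈ 10.4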